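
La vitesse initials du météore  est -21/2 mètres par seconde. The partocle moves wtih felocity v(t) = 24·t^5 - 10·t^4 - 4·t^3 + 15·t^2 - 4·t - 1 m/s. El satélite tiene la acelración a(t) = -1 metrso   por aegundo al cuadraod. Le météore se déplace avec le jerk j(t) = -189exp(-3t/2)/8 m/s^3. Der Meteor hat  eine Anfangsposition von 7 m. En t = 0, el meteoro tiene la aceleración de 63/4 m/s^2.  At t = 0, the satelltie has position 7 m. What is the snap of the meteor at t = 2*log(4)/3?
To solve this, we need to take 1 derivative of our jerk equation j(t) = -189·exp(-3·t/2)/8. Taking d/dt of j(t), we find s(t) = 567·exp(-3·t/2)/16. From the given snap equation s(t) = 567·exp(-3·t/2)/16, we substitute t = 2*log(4)/3 to get s = 567/64.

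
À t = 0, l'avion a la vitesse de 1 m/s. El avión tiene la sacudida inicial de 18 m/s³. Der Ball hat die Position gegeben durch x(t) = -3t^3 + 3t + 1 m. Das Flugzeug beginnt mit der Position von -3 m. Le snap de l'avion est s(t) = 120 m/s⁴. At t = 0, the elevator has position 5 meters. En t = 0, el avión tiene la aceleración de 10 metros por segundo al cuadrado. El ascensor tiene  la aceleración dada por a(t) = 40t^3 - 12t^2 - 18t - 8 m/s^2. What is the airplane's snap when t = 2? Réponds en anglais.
We have snap s(t) = 120. Substituting t = 2: s(2) = 120.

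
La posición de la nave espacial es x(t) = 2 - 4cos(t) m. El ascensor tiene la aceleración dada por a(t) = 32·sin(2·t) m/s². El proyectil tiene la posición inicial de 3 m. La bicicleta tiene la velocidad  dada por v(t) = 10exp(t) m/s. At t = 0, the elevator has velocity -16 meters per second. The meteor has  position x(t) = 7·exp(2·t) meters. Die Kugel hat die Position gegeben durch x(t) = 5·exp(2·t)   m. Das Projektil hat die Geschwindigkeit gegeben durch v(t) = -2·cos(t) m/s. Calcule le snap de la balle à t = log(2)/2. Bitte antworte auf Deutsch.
Ausgehend von der Position x(t) = 5·exp(2·t), nehmen wir 4 Ableitungen. Die Ableitung von der Position ergibt die Geschwindigkeit: v(t) = 10·exp(2·t). Die Ableitung von der Geschwindigkeit ergibt die Beschleunigung: a(t) = 20·exp(2·t). Die Ableitung von der Beschleunigung ergibt den Ruck: j(t) = 40·exp(2·t). Die Ableitung von dem Ruck ergibt den Snap: s(t) = 80·exp(2·t). Wir haben den Snap s(t) = 80·exp(2·t). Durch Einsetzen von t = log(2)/2: s(log(2)/2) = 160.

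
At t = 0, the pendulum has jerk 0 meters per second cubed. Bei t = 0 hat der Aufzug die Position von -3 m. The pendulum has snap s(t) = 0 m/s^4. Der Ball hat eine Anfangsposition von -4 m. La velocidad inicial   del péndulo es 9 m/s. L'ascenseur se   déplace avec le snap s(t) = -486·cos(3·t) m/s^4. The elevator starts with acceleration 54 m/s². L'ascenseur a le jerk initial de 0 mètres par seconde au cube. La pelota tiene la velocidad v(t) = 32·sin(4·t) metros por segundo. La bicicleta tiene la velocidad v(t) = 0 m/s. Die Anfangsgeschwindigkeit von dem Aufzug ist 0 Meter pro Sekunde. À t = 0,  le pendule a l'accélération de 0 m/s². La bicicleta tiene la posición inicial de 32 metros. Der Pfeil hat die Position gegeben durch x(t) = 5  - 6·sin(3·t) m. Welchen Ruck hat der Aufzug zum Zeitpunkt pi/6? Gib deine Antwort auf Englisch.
To solve this, we need to take 1 antiderivative of our snap equation s(t) = -486·cos(3·t). Integrating snap and using the initial condition j(0) = 0, we get j(t) = -162·sin(3·t). From the given jerk equation j(t) = -162·sin(3·t), we substitute t = pi/6 to get j = -162.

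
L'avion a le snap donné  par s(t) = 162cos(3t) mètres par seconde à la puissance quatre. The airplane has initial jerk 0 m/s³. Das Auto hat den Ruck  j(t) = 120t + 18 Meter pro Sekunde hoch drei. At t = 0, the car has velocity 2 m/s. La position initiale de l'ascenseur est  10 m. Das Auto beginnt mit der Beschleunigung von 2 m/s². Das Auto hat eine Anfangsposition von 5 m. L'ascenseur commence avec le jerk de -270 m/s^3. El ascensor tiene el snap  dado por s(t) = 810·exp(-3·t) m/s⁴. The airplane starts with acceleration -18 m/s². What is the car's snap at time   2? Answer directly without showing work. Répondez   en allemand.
Der Snap bei t = 2 ist s = 120.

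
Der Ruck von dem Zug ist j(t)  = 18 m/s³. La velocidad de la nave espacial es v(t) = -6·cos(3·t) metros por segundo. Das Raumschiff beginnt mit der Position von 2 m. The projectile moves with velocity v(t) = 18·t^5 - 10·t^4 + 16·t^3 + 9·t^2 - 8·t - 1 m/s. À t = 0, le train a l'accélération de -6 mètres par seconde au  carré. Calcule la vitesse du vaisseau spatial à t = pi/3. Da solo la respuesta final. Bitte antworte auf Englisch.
The velocity at t = pi/3 is v = 6.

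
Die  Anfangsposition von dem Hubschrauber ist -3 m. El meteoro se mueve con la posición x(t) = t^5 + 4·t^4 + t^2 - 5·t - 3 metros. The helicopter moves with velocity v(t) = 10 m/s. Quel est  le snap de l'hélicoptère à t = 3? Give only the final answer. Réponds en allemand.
Die Antwort ist 0.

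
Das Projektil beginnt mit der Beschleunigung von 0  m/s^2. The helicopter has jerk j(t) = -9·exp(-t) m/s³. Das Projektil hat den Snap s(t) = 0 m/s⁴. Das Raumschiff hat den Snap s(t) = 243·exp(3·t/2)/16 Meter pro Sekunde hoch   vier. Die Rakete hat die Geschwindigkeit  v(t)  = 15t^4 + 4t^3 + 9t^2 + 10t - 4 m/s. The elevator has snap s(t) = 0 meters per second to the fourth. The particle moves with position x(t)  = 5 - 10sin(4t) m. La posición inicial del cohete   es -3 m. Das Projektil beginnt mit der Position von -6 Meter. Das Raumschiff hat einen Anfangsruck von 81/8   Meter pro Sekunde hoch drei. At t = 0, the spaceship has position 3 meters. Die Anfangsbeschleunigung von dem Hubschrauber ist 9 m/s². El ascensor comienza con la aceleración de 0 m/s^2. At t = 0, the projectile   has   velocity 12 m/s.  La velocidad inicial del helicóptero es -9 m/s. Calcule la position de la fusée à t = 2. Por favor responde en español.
Partiendo de la velocidad v(t) = 15·t^4 + 4·t^3 + 9·t^2 + 10·t - 4, tomamos 1 antiderivada. Integrando la velocidad y usando la condición inicial x(0) = -3, obtenemos x(t) = 3·t^5 + t^4 + 3·t^3 + 5·t^2 - 4·t - 3. Tenemos la posición x(t) = 3·t^5 + t^4 + 3·t^3 + 5·t^2 - 4·t - 3. Sustituyendo t = 2: x(2) = 145.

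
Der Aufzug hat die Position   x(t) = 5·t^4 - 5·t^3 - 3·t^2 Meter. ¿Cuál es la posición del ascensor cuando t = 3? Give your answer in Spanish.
Usando x(t) = 5·t^4 - 5·t^3 - 3·t^2 y sustituyendo t = 3, encontramos x = 243.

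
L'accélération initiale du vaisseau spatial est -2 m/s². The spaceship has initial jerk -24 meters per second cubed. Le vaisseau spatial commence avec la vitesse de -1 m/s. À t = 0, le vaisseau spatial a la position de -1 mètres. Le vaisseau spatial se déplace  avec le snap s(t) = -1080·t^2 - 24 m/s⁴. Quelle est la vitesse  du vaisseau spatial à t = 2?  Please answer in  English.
To find the answer, we compute 3 integrals of s(t) = -1080·t^2 - 24. Taking ∫s(t)dt and applying j(0) = -24, we find j(t) = -360·t^3 - 24·t - 24. Taking ∫j(t)dt and applying a(0) = -2, we find a(t) = -90·t^4 - 12·t^2 - 24·t - 2. Finding the antiderivative of a(t) and using v(0) = -1: v(t) = -18·t^5 - 4·t^3 - 12·t^2 - 2·t - 1. We have velocity v(t) = -18·t^5 - 4·t^3 - 12·t^2 - 2·t - 1. Substituting t = 2: v(2) = -661.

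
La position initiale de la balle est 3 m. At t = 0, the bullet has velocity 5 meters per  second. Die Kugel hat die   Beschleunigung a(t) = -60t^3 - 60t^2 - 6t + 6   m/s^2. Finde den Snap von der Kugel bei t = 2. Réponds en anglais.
Starting from acceleration a(t) = -60·t^3 - 60·t^2 - 6·t + 6, we take 2 derivatives. Differentiating acceleration, we get jerk: j(t) = -180·t^2 - 120·t - 6. Differentiating jerk, we get snap: s(t) = -360·t - 120. We have snap s(t) = -360·t - 120. Substituting t = 2: s(2) = -840.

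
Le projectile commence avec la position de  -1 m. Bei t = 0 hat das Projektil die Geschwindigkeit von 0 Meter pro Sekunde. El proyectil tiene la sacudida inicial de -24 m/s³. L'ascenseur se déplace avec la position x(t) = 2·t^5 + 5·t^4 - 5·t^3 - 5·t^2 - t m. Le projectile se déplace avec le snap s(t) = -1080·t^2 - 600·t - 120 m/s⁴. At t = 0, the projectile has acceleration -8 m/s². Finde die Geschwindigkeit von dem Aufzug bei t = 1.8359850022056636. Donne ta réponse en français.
Nous devons dériver notre équation de la position x(t) = 2·t^5 + 5·t^4 - 5·t^3 - 5·t^2 - t 1 fois. La dérivée de la position donne la vitesse: v(t) = 10·t^4 + 20·t^3 - 15·t^2 - 10·t - 1. De l'équation de la vitesse v(t) = 10·t^4 + 20·t^3 - 15·t^2 - 10·t - 1, nous substituons t = 1.8359850022056636 pour obtenir v = 167.479489478215.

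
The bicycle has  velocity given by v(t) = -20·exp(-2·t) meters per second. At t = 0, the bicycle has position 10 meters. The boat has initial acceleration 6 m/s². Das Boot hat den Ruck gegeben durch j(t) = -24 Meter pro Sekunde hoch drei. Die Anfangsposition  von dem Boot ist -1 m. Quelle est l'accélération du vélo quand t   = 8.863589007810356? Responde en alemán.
Ausgehend von der Geschwindigkeit v(t) = -20·exp(-2·t), nehmen wir 1 Ableitung. Die Ableitung von der Geschwindigkeit ergibt die Beschleunigung: a(t) = 40·exp(-2·t). Aus der Gleichung für die Beschleunigung a(t) = 40·exp(-2·t), setzen wir t = 8.863589007810356 ein und erhalten a = 8.00284488789047E-7.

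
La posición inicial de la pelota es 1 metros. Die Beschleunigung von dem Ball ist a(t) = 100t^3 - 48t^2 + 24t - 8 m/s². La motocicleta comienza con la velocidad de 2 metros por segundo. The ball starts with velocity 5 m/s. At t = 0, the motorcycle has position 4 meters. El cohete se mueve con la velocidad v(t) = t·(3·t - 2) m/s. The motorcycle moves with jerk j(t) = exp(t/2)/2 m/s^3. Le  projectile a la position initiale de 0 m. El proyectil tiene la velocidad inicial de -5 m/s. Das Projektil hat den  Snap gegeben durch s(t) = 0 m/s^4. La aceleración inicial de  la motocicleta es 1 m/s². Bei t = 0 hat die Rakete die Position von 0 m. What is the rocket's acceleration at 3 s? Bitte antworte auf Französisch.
En partant de la vitesse v(t) = t·(3·t - 2), nous prenons 1 dérivée. En prenant d/dt de v(t), nous trouvons a(t) = 6·t - 2. En utilisant a(t) = 6·t - 2 et en substituant t = 3, nous trouvons a = 16.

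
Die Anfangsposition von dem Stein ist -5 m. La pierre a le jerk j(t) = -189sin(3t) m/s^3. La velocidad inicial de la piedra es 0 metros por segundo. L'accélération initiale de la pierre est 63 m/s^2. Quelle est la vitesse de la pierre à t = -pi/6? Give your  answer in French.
Nous devons intégrer notre équation du jerk j(t) = -189·sin(3·t) 2 fois. L'intégrale du jerk est l'accélération. En utilisant a(0) = 63, nous obtenons a(t) = 63·cos(3·t). En prenant ∫a(t)dt et en appliquant v(0) = 0, nous trouvons v(t) = 21·sin(3·t). En utilisant v(t) = 21·sin(3·t) et en substituant t = -pi/6, nous trouvons v = -21.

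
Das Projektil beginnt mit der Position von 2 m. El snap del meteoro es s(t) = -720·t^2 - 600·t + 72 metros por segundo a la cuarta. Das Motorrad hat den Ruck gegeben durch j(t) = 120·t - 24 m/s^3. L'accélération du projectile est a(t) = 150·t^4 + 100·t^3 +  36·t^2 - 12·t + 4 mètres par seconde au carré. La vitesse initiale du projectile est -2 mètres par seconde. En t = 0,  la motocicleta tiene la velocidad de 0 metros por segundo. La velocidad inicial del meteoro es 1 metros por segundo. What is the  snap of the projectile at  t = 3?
Starting from acceleration a(t) = 150·t^4 + 100·t^3 + 36·t^2 - 12·t + 4, we take 2 derivatives. Differentiating acceleration, we get jerk: j(t) = 600·t^3 + 300·t^2 + 72·t - 12. Differentiating jerk, we get snap: s(t) = 1800·t^2 + 600·t + 72. We have snap s(t) = 1800·t^2 + 600·t + 72. Substituting t = 3: s(3) = 18072.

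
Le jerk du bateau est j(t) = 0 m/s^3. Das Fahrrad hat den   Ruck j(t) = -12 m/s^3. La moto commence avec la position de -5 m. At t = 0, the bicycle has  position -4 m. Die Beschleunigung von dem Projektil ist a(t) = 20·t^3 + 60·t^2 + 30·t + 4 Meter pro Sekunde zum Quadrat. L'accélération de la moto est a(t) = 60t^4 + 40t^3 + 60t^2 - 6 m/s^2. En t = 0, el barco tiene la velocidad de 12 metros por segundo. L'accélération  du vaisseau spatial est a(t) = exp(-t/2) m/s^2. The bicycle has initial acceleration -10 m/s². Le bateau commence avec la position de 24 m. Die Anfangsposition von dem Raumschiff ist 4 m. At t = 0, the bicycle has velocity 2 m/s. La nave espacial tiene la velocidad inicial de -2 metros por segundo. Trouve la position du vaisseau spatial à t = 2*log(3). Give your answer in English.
To solve this, we need to take 2 antiderivatives of our acceleration equation a(t) = exp(-t/2). The integral of acceleration, with v(0) = -2, gives velocity: v(t) = -2·exp(-t/2). Integrating velocity and using the initial condition x(0) = 4, we get x(t) = 4·exp(-t/2). We have position x(t) = 4·exp(-t/2). Substituting t = 2*log(3): x(2*log(3)) = 4/3.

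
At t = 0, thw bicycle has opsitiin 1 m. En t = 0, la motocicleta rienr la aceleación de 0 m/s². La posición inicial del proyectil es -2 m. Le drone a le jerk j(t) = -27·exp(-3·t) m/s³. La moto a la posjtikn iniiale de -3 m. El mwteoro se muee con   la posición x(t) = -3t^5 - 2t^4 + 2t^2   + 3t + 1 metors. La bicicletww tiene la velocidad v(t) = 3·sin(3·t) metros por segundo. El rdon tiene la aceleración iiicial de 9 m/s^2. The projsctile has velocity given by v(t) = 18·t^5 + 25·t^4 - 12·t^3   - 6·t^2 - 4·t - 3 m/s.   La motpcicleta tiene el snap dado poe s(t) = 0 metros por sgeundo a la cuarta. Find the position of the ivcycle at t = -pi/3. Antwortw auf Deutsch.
Wir müssen unsere Gleichung für die Geschwindigkeit v(t) = 3·sin(3·t) 1-mal integrieren. Die Stammfunktion von der Geschwindigkeit ist die Position. Mit x(0) = 1 erhalten wir x(t) = 2 - cos(3·t). Aus der Gleichung für die Position x(t) = 2 - cos(3·t), setzen wir t = -pi/3 ein und erhalten x = 3.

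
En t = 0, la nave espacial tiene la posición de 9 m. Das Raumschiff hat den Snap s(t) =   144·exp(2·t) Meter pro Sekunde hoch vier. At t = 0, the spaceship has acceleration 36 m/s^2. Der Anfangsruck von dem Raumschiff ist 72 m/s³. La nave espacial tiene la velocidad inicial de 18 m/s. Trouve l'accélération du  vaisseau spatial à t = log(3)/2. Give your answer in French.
Nous devons intégrer notre équation du snap s(t) = 144·exp(2·t) 2 fois. En prenant ∫s(t)dt et en appliquant j(0) = 72, nous trouvons j(t) = 72·exp(2·t). En intégrant le jerk et en utilisant la condition initiale a(0) = 36, nous obtenons a(t) = 36·exp(2·t). Nous avons l'accélération a(t) = 36·exp(2·t). En substituant t = log(3)/2: a(log(3)/2) = 108.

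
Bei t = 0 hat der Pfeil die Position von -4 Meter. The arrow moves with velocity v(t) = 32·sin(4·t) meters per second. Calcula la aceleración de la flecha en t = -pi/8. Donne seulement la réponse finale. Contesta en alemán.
Die Beschleunigung bei t = -pi/8 ist a = 0.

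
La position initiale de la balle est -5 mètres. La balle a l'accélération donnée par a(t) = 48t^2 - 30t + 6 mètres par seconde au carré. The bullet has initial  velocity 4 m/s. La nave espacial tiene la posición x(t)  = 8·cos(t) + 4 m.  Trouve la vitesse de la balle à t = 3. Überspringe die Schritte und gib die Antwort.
La réponse est 319.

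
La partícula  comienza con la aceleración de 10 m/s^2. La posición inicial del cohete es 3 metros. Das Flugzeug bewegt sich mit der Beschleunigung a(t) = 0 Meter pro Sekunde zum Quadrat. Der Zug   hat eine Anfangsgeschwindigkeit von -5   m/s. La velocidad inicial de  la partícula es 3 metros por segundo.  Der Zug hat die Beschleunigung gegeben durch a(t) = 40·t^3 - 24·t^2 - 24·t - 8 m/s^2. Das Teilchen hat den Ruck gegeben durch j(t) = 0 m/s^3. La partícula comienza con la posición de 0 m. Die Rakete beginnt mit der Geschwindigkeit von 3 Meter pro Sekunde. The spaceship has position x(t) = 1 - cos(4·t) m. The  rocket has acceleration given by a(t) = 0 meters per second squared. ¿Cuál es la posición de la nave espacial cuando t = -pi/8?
Usando x(t) = 1 - cos(4·t) y sustituyendo t = -pi/8, encontramos x = 1.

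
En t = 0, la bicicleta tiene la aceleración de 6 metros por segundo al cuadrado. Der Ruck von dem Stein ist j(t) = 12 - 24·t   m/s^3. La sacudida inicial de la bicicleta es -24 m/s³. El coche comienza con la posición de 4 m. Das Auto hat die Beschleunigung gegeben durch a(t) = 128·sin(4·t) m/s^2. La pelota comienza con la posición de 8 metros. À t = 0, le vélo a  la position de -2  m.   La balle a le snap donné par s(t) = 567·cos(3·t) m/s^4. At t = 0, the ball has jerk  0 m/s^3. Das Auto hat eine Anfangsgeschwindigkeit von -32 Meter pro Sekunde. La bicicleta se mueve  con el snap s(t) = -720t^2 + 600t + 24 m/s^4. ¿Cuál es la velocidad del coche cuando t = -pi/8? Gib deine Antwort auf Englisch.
Starting from acceleration a(t) = 128·sin(4·t), we take 1 integral. Finding the antiderivative of a(t) and using v(0) = -32: v(t) = -32·cos(4·t). We have velocity v(t) = -32·cos(4·t). Substituting t = -pi/8: v(-pi/8) = 0.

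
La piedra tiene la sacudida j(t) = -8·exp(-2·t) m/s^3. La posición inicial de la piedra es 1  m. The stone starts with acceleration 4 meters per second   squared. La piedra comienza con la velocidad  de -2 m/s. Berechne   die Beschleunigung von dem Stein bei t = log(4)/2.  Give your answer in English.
We need to integrate our jerk equation j(t) = -8·exp(-2·t) 1 time. The antiderivative of jerk, with a(0) = 4, gives acceleration: a(t) = 4·exp(-2·t). We have acceleration a(t) = 4·exp(-2·t). Substituting t = log(4)/2: a(log(4)/2) = 1.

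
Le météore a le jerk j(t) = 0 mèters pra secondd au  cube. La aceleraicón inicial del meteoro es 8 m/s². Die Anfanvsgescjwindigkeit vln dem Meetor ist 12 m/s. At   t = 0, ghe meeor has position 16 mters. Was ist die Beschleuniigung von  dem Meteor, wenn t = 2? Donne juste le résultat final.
Bei t = 2, a = 8.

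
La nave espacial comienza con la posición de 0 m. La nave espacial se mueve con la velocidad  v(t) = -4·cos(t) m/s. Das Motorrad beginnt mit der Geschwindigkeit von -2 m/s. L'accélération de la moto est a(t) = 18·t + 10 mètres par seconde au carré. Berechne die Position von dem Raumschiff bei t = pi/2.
Um dies zu lösen, müssen wir 1 Integral unserer Gleichung für die Geschwindigkeit v(t) = -4·cos(t) finden. Die Stammfunktion von der Geschwindigkeit ist die Position. Mit x(0) = 0 erhalten wir x(t) = -4·sin(t). Aus der Gleichung für die Position x(t) = -4·sin(t), setzen wir t = pi/2 ein und erhalten x = -4.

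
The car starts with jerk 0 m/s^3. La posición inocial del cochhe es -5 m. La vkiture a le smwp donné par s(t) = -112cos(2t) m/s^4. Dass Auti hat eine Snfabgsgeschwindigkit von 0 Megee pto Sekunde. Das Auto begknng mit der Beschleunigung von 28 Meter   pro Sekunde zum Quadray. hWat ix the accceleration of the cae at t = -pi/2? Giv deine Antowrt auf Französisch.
En partant du snap s(t) = -112·cos(2·t), nous prenons 2 primitives. En prenant ∫s(t)dt et en appliquant j(0) = 0, nous trouvons j(t) = -56·sin(2·t). En prenant ∫j(t)dt et en appliquant a(0) = 28, nous trouvons a(t) = 28·cos(2·t). De l'équation de l'accélération a(t) = 28·cos(2·t), nous substituons t = -pi/2 pour obtenir a = -28.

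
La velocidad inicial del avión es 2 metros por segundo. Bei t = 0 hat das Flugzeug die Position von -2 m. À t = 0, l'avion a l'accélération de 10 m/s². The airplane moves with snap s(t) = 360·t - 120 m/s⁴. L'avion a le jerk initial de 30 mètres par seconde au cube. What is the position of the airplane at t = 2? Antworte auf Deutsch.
Um dies zu lösen, müssen wir 4 Stammfunktionen unserer Gleichung für den Snap s(t) = 360·t - 120 finden. Die Stammfunktion von dem Snap ist der Ruck. Mit j(0) = 30 erhalten wir j(t) = 180·t^2 - 120·t + 30. Das Integral von dem Ruck, mit a(0) = 10, ergibt die Beschleunigung: a(t) = 60·t^3 - 60·t^2 + 30·t + 10. Die Stammfunktion von der Beschleunigung, mit v(0) = 2, ergibt die Geschwindigkeit: v(t) = 15·t^4 - 20·t^3 + 15·t^2 + 10·t + 2. Das Integral von der Geschwindigkeit ist die Position. Mit x(0) = -2 erhalten wir x(t) = 3·t^5 - 5·t^4 + 5·t^3 + 5·t^2 + 2·t - 2. Wir haben die Position x(t) = 3·t^5 - 5·t^4 + 5·t^3 + 5·t^2 + 2·t - 2. Durch Einsetzen von t = 2: x(2) = 78.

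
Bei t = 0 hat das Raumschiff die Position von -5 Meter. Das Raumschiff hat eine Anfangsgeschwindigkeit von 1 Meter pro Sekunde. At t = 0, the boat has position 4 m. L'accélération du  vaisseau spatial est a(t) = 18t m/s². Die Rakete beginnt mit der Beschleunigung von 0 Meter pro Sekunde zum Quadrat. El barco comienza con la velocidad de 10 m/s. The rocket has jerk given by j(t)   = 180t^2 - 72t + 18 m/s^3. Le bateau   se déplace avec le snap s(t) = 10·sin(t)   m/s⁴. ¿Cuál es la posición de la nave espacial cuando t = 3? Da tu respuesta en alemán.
Wir müssen die Stammfunktion unserer Gleichung für die Beschleunigung a(t) = 18·t 2-mal finden. Das Integral von der Beschleunigung ist die Geschwindigkeit. Mit v(0) = 1 erhalten wir v(t) = 9·t^2 + 1. Die Stammfunktion von der Geschwindigkeit ist die Position. Mit x(0) = -5 erhalten wir x(t) = 3·t^3 + t - 5. Aus der Gleichung für die Position x(t) = 3·t^3 + t - 5, setzen wir t = 3 ein und erhalten x = 79.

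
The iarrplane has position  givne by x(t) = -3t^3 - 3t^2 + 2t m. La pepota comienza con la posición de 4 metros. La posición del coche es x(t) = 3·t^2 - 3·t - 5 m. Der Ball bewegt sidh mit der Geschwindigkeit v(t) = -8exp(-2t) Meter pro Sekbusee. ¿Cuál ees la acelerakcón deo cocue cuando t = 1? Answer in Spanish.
Debemos derivar nuestra ecuación de la posición x(t) = 3·t^2 - 3·t - 5 2 veces. Tomando d/dt de x(t), encontramos v(t) = 6·t - 3. Derivando la velocidad, obtenemos la aceleración: a(t) = 6. De la ecuación de la aceleración a(t) = 6, sustituimos t = 1 para obtener a = 6.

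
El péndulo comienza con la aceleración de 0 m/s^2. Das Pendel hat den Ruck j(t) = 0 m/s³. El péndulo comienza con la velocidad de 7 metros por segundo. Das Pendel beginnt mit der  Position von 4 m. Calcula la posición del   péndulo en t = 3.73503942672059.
Debemos encontrar la integral de nuestra ecuación de la sacudida j(t) = 0 3 veces. Tomando ∫j(t)dt y aplicando a(0) = 0, encontramos a(t) = 0. Tomando ∫a(t)dt y aplicando v(0) = 7, encontramos v(t) = 7. Tomando ∫v(t)dt y aplicando x(0) = 4, encontramos x(t) = 7·t + 4. Tenemos la posición x(t) = 7·t + 4. Sustituyendo t = 3.73503942672059: x(3.73503942672059) = 30.1452759870441.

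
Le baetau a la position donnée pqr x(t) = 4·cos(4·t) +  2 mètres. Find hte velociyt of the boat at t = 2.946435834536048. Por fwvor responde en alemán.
Ausgehend von der Position x(t) = 4·cos(4·t) + 2, nehmen wir 1 Ableitung. Mit d/dt von x(t) finden wir v(t) = -16·sin(4·t). Wir haben die Geschwindigkeit v(t) = -16·sin(4·t). Durch Einsetzen von t = 2.946435834536048: v(2.946435834536048) = 11.2596035194061.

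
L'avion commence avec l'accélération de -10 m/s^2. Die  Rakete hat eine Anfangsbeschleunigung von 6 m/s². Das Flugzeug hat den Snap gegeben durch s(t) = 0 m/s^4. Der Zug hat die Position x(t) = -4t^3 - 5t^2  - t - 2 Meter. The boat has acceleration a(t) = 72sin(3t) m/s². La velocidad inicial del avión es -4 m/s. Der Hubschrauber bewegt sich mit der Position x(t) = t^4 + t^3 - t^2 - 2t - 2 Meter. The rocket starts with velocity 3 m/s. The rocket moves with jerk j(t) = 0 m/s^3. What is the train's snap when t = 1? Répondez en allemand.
Wir müssen unsere Gleichung für die Position x(t) = -4·t^3 - 5·t^2 - t - 2 4-mal ableiten. Die Ableitung von der Position ergibt die Geschwindigkeit: v(t) = -12·t^2 - 10·t - 1. Durch Ableiten von der Geschwindigkeit erhalten wir die Beschleunigung: a(t) = -24·t - 10. Die Ableitung von der Beschleunigung ergibt den Ruck: j(t) = -24. Die Ableitung von dem Ruck ergibt den Snap: s(t) = 0. Aus der Gleichung für den Snap s(t) = 0, setzen wir t = 1 ein und erhalten s = 0.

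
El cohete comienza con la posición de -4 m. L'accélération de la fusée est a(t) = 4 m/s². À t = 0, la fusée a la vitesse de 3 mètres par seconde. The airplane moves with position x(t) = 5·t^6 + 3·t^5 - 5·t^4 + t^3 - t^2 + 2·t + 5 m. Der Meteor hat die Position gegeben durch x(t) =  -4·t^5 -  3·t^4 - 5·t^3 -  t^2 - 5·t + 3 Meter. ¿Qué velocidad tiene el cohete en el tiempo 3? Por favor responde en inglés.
We must find the integral of our acceleration equation a(t) = 4 1 time. Taking ∫a(t)dt and applying v(0) = 3, we find v(t) = 4·t + 3. From the given velocity equation v(t) = 4·t + 3, we substitute t = 3 to get v = 15.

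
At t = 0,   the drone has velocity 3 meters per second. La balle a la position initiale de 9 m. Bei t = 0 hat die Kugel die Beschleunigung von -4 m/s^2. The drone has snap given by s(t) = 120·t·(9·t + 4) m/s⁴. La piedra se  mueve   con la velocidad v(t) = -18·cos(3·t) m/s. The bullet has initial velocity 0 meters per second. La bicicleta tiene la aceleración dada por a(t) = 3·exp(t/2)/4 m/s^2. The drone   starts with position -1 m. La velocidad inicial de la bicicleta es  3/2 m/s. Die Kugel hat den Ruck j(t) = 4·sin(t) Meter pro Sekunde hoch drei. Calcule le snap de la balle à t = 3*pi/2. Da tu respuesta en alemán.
Um dies zu lösen, müssen wir 1 Ableitung unserer Gleichung für den Ruck j(t) = 4·sin(t) nehmen. Durch Ableiten von dem Ruck erhalten wir den Snap: s(t) = 4·cos(t). Aus der Gleichung für den Snap s(t) = 4·cos(t), setzen wir t = 3*pi/2 ein und erhalten s = 0.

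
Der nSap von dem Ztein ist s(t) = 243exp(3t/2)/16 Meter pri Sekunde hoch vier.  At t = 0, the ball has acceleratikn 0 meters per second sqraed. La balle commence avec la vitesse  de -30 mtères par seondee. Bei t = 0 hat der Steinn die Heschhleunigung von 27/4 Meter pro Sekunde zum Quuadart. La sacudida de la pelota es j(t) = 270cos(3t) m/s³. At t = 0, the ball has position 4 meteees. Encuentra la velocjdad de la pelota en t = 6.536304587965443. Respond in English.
To solve this, we need to take 2 antiderivatives of our jerk equation j(t) = 270·cos(3·t). The antiderivative of jerk is acceleration. Using a(0) = 0, we get a(t) = 90·sin(3·t). Taking ∫a(t)dt and applying v(0) = -30, we find v(t) = -30·cos(3·t). Using v(t) = -30·cos(3·t) and substituting t = 6.536304587965443, we find v = -21.7583477229749.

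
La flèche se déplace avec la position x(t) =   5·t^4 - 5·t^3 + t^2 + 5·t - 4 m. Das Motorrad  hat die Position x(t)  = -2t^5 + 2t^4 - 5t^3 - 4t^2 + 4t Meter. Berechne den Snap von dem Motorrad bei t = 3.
Um dies zu lösen, müssen wir 4 Ableitungen unserer Gleichung für die Position x(t) = -2·t^5 + 2·t^4 - 5·t^3 - 4·t^2 + 4·t nehmen. Mit d/dt von x(t) finden wir v(t) = -10·t^4 + 8·t^3 - 15·t^2 - 8·t + 4. Mit d/dt von v(t) finden wir a(t) = -40·t^3 + 24·t^2 - 30·t - 8. Mit d/dt von a(t) finden wir j(t) = -120·t^2 + 48·t - 30. Mit d/dt von j(t) finden wir s(t) = 48 - 240·t. Aus der Gleichung für den Snap s(t) = 48 - 240·t, setzen wir t = 3 ein und erhalten s = -672.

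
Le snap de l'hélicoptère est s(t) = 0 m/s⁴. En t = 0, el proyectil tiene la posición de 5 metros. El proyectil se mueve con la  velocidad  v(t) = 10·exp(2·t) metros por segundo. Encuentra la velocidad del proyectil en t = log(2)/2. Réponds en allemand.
Aus der Gleichung für die Geschwindigkeit v(t) = 10·exp(2·t), setzen wir t = log(2)/2 ein und erhalten v = 20.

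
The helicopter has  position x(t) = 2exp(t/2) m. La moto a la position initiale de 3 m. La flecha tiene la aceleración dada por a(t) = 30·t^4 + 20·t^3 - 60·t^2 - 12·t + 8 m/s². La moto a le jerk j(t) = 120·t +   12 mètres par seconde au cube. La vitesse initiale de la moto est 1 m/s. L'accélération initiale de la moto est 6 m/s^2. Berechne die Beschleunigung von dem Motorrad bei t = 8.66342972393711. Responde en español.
Partiendo de la sacudida j(t) = 120·t + 12, tomamos 1 antiderivada. Integrando la sacudida y usando la condición inicial a(0) = 6, obtenemos a(t) = 60·t^2 + 12·t + 6. Tenemos la aceleración a(t) = 60·t^2 + 12·t + 6. Sustituyendo t = 8.66342972393711: a(8.66342972393711) = 4613.26203158307.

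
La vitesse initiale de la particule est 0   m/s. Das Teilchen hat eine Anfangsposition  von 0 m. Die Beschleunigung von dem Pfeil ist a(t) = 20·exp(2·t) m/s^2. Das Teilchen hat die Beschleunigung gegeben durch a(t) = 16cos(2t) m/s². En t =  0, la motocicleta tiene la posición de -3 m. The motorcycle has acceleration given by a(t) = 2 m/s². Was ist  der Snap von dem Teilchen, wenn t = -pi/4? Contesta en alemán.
Wir müssen unsere Gleichung für die Beschleunigung a(t) = 16·cos(2·t) 2-mal ableiten. Mit d/dt von a(t) finden wir j(t) = -32·sin(2·t). Mit d/dt von j(t) finden wir s(t) = -64·cos(2·t). Aus der Gleichung für den Snap s(t) = -64·cos(2·t), setzen wir t = -pi/4 ein und erhalten s = 0.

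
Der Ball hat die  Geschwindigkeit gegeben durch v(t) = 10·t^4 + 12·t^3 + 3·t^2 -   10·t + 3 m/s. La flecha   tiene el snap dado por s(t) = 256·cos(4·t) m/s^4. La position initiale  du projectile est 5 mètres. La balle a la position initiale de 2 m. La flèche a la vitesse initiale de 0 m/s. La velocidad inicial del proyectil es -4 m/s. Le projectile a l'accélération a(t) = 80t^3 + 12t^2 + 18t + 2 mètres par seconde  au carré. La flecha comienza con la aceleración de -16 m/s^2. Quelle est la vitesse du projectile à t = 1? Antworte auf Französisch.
En partant de l'accélération a(t) = 80·t^3 + 12·t^2 + 18·t + 2, nous prenons 1 primitive. La primitive de l'accélération, avec v(0) = -4, donne la vitesse: v(t) = 20·t^4 + 4·t^3 + 9·t^2 + 2·t - 4. De l'équation de la vitesse v(t) = 20·t^4 + 4·t^3 + 9·t^2 + 2·t - 4, nous substituons t = 1 pour obtenir v = 31.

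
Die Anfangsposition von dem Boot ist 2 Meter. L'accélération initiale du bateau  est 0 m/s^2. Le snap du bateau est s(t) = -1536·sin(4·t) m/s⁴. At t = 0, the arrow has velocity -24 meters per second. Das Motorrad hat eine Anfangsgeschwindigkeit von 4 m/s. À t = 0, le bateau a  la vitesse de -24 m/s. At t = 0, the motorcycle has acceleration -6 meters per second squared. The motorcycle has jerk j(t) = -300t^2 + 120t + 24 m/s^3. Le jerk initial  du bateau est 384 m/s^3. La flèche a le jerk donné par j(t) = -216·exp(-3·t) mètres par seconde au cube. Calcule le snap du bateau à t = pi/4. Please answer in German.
Mit s(t) = -1536·sin(4·t) und Einsetzen von t = pi/4, finden wir s = 0.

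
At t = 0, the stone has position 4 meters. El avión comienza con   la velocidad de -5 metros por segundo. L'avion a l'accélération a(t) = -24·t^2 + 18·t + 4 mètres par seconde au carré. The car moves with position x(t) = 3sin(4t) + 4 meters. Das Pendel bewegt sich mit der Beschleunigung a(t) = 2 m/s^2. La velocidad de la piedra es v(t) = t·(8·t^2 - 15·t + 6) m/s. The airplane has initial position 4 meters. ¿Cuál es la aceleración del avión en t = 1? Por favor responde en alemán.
Wir haben die Beschleunigung a(t) = -24·t^2 + 18·t + 4. Durch Einsetzen von t = 1: a(1) = -2.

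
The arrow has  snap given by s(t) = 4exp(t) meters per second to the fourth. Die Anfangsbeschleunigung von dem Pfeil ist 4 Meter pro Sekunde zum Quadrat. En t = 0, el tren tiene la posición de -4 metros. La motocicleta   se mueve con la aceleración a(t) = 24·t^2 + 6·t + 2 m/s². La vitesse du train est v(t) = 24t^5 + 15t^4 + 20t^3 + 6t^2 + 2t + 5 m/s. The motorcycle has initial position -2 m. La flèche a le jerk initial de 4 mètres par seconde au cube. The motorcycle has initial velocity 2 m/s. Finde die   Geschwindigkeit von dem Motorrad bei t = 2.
Wir müssen unsere Gleichung für die Beschleunigung a(t) = 24·t^2 + 6·t + 2 1-mal integrieren. Durch Integration von der Beschleunigung und Verwendung der Anfangsbedingung v(0) = 2, erhalten wir v(t) = 8·t^3 + 3·t^2 + 2·t + 2. Wir haben die Geschwindigkeit v(t) = 8·t^3 + 3·t^2 + 2·t + 2. Durch Einsetzen von t = 2: v(2) = 82.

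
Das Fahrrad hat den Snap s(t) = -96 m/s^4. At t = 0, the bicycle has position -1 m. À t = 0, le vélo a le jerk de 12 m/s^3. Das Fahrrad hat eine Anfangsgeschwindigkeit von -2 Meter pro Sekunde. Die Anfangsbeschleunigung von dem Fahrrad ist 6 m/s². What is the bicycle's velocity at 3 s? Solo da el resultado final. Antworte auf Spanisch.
En t = 3, v = -362.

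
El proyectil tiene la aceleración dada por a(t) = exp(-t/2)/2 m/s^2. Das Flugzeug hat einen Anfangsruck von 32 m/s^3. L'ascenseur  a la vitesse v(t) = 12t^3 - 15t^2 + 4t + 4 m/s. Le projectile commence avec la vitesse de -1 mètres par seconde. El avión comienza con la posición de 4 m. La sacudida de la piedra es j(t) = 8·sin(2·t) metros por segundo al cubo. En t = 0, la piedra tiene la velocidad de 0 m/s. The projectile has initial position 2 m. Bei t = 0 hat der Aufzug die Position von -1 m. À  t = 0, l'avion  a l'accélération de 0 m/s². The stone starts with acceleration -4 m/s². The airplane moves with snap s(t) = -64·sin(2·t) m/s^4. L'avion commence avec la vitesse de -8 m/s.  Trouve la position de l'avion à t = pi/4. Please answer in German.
Wir müssen unsere Gleichung für den Snap s(t) = -64·sin(2·t) 4-mal integrieren. Das Integral von dem Snap ist der Ruck. Mit j(0) = 32 erhalten wir j(t) = 32·cos(2·t). Durch Integration von dem Ruck und Verwendung der Anfangsbedingung a(0) = 0, erhalten wir a(t) = 16·sin(2·t). Die Stammfunktion von der Beschleunigung, mit v(0) = -8, ergibt die Geschwindigkeit: v(t) = -8·cos(2·t). Das Integral von der Geschwindigkeit ist die Position. Mit x(0) = 4 erhalten wir x(t) = 4 - 4·sin(2·t). Aus der Gleichung für die Position x(t) = 4 - 4·sin(2·t), setzen wir t = pi/4 ein und erhalten x = 0.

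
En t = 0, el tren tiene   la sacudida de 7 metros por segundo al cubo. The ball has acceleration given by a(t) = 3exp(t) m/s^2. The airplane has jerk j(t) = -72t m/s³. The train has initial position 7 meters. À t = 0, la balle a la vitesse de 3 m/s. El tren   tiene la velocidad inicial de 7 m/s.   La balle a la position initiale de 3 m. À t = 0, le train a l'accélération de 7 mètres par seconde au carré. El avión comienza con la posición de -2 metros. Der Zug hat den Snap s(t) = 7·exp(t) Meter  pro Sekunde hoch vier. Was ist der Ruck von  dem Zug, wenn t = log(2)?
Um dies zu lösen, müssen wir 1 Integral unserer Gleichung für den Snap s(t) = 7·exp(t) finden. Das Integral von dem Snap ist der Ruck. Mit j(0) = 7 erhalten wir j(t) = 7·exp(t). Wir haben den Ruck j(t) = 7·exp(t). Durch Einsetzen von t = log(2): j(log(2)) = 14.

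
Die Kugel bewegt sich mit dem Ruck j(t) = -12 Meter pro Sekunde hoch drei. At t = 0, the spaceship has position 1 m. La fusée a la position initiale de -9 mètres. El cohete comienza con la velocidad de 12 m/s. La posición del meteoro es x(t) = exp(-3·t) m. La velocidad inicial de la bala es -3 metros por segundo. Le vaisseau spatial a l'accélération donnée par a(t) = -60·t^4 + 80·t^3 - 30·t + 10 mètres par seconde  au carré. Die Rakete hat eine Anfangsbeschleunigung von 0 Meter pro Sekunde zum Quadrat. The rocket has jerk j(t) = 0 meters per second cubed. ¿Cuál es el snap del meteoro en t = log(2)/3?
Para resolver esto, necesitamos tomar 4 derivadas de nuestra ecuación de la posición x(t) = exp(-3·t). Tomando d/dt de x(t), encontramos v(t) = -3·exp(-3·t). La derivada de la velocidad da la aceleración: a(t) = 9·exp(-3·t). La derivada de la aceleración da la sacudida: j(t) = -27·exp(-3·t). Derivando la sacudida, obtenemos el snap: s(t) = 81·exp(-3·t). Usando s(t) = 81·exp(-3·t) y sustituyendo t = log(2)/3, encontramos s = 81/2.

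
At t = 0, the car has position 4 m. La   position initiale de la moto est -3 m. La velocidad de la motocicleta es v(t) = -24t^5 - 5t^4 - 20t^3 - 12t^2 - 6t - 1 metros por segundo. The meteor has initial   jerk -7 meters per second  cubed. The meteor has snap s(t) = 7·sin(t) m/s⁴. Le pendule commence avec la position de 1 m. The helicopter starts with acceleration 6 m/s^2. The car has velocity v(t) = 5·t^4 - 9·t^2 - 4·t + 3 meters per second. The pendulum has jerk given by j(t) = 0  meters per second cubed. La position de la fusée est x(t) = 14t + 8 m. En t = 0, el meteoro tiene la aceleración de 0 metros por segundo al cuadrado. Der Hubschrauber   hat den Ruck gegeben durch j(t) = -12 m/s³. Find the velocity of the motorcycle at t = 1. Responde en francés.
En utilisant v(t) = -24·t^5 - 5·t^4 - 20·t^3 - 12·t^2 - 6·t - 1 et en substituant t = 1, nous trouvons v = -68.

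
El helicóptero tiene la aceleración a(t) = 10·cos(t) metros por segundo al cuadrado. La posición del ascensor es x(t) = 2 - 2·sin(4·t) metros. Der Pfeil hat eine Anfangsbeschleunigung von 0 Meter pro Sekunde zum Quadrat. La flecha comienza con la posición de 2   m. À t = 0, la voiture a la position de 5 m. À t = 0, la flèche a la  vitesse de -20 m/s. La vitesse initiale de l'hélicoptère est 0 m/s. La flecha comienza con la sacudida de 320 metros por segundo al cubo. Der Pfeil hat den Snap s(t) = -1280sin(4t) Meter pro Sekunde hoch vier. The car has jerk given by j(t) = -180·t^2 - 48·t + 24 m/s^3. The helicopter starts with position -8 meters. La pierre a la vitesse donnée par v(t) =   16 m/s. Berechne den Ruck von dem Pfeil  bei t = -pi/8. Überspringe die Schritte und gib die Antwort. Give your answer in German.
Die Antwort ist 0.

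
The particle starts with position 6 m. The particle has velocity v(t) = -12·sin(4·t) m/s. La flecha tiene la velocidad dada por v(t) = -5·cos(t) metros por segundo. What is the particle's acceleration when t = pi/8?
We must differentiate our velocity equation v(t) = -12·sin(4·t) 1 time. The derivative of velocity gives acceleration: a(t) = -48·cos(4·t). From the given acceleration equation a(t) = -48·cos(4·t), we substitute t = pi/8 to get a = 0.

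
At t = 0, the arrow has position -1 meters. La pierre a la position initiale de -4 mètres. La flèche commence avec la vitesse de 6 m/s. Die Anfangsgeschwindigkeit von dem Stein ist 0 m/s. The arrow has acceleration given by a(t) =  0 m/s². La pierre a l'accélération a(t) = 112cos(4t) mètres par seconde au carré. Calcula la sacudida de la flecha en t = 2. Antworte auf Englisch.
To solve this, we need to take 1 derivative of our acceleration equation a(t) = 0. Taking d/dt of a(t), we find j(t) = 0. From the given jerk equation j(t) = 0, we substitute t = 2 to get j = 0.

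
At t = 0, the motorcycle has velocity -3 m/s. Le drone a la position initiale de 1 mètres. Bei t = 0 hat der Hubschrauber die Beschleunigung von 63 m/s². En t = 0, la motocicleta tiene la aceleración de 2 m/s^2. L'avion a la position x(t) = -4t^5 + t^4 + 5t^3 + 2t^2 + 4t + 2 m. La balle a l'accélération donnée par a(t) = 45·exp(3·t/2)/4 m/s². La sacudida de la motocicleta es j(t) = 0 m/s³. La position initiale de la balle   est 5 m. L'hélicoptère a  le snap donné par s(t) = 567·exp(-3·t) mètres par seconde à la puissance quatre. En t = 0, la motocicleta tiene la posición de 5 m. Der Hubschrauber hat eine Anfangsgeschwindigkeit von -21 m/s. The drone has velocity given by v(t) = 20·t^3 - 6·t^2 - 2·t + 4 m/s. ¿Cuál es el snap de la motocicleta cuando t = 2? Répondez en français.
Pour résoudre ceci, nous devons prendre 1 dérivée de notre équation du jerk j(t) = 0. En prenant d/dt de j(t), nous trouvons s(t) = 0. En utilisant s(t) = 0 et en substituant t = 2, nous trouvons s = 0.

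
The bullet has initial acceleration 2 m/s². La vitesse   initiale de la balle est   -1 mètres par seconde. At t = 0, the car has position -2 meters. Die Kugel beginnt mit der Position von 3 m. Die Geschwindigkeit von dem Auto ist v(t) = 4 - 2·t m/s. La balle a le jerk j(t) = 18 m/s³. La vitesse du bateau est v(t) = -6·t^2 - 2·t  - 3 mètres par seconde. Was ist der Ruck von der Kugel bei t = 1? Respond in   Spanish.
Usando j(t) = 18 y sustituyendo t = 1, encontramos j = 18.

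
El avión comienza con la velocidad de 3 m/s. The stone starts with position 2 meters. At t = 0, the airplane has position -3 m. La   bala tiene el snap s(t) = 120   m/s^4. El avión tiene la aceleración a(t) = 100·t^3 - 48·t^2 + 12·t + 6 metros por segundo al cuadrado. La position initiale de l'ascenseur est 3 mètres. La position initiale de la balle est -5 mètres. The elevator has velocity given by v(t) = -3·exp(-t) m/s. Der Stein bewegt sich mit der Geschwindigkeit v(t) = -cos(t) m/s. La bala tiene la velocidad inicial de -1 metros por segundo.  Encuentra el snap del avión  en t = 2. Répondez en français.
Nous devons dériver notre équation de l'accélération a(t) = 100·t^3 - 48·t^2 + 12·t + 6 2 fois. La dérivée de l'accélération donne le jerk: j(t) = 300·t^2 - 96·t + 12. En prenant d/dt de j(t), nous trouvons s(t) = 600·t - 96. Nous avons le snap s(t) = 600·t - 96. En substituant t = 2: s(2) = 1104.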